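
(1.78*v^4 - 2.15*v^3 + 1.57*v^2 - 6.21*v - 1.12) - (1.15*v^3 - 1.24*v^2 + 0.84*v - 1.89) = 1.78*v^4 - 3.3*v^3 + 2.81*v^2 - 7.05*v + 0.77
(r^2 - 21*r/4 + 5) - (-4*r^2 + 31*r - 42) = 5*r^2 - 145*r/4 + 47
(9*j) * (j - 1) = 9*j^2 - 9*j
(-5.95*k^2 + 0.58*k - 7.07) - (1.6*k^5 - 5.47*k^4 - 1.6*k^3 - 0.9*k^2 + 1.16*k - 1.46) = -1.6*k^5 + 5.47*k^4 + 1.6*k^3 - 5.05*k^2 - 0.58*k - 5.61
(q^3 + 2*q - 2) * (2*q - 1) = 2*q^4 - q^3 + 4*q^2 - 6*q + 2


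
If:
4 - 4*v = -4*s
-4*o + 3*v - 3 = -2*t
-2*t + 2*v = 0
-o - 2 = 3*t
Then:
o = -19/17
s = -22/17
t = -5/17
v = -5/17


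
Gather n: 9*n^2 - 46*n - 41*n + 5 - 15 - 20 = 9*n^2 - 87*n - 30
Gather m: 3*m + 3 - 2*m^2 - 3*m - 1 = 2 - 2*m^2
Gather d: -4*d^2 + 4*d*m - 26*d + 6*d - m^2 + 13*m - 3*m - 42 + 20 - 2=-4*d^2 + d*(4*m - 20) - m^2 + 10*m - 24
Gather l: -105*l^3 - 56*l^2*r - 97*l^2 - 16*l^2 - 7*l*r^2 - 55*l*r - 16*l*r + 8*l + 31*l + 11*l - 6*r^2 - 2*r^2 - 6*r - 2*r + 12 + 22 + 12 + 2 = -105*l^3 + l^2*(-56*r - 113) + l*(-7*r^2 - 71*r + 50) - 8*r^2 - 8*r + 48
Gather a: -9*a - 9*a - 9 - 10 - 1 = -18*a - 20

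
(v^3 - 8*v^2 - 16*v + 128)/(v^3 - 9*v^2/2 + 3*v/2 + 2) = 2*(v^2 - 4*v - 32)/(2*v^2 - v - 1)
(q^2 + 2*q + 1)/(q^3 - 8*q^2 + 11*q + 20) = (q + 1)/(q^2 - 9*q + 20)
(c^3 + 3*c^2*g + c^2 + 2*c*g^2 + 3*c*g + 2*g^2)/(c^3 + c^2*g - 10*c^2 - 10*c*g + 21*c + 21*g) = (c^2 + 2*c*g + c + 2*g)/(c^2 - 10*c + 21)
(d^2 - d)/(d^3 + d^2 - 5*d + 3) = d/(d^2 + 2*d - 3)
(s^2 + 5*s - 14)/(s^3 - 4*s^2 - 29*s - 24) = (-s^2 - 5*s + 14)/(-s^3 + 4*s^2 + 29*s + 24)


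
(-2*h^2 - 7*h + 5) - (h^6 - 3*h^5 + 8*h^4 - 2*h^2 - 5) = -h^6 + 3*h^5 - 8*h^4 - 7*h + 10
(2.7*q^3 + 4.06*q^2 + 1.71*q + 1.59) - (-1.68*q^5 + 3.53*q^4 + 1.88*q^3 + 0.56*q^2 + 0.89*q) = 1.68*q^5 - 3.53*q^4 + 0.82*q^3 + 3.5*q^2 + 0.82*q + 1.59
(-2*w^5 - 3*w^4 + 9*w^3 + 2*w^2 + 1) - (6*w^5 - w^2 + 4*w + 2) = -8*w^5 - 3*w^4 + 9*w^3 + 3*w^2 - 4*w - 1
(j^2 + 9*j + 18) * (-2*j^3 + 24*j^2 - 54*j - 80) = -2*j^5 + 6*j^4 + 126*j^3 - 134*j^2 - 1692*j - 1440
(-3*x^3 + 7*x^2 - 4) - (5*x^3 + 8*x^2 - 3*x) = -8*x^3 - x^2 + 3*x - 4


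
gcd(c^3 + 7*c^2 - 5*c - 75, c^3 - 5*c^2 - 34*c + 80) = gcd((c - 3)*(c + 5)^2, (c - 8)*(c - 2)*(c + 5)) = c + 5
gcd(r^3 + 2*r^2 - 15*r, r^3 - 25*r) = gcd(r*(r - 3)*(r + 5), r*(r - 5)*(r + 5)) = r^2 + 5*r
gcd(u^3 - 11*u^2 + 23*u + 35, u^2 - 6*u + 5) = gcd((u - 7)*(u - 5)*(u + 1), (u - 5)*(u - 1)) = u - 5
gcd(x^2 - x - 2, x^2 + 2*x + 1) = x + 1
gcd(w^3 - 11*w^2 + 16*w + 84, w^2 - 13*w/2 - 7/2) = w - 7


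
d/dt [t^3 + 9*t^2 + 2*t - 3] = 3*t^2 + 18*t + 2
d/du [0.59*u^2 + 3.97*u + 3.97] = 1.18*u + 3.97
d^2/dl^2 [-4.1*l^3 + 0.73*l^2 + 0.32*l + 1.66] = 1.46 - 24.6*l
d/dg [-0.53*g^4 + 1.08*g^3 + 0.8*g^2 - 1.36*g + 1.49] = -2.12*g^3 + 3.24*g^2 + 1.6*g - 1.36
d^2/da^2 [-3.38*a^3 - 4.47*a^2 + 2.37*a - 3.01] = -20.28*a - 8.94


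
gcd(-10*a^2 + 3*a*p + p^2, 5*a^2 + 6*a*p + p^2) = 5*a + p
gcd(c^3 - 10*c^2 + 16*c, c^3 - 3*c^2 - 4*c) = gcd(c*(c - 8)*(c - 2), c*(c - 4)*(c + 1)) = c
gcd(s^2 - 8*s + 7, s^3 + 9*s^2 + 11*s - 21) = s - 1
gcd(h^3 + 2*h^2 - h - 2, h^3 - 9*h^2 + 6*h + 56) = h + 2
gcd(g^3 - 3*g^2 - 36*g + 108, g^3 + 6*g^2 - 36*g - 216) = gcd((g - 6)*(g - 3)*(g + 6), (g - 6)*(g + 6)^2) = g^2 - 36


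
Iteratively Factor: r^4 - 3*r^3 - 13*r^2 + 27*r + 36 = (r - 3)*(r^3 - 13*r - 12) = (r - 3)*(r + 1)*(r^2 - r - 12) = (r - 3)*(r + 1)*(r + 3)*(r - 4)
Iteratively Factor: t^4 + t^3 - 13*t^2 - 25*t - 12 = (t + 1)*(t^3 - 13*t - 12) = (t - 4)*(t + 1)*(t^2 + 4*t + 3) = (t - 4)*(t + 1)*(t + 3)*(t + 1)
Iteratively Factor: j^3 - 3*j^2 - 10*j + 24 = (j - 2)*(j^2 - j - 12) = (j - 4)*(j - 2)*(j + 3)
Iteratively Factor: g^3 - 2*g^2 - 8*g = (g)*(g^2 - 2*g - 8) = g*(g - 4)*(g + 2)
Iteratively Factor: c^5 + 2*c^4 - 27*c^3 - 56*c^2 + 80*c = (c + 4)*(c^4 - 2*c^3 - 19*c^2 + 20*c) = c*(c + 4)*(c^3 - 2*c^2 - 19*c + 20) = c*(c - 5)*(c + 4)*(c^2 + 3*c - 4) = c*(c - 5)*(c - 1)*(c + 4)*(c + 4)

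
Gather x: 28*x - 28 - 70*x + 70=42 - 42*x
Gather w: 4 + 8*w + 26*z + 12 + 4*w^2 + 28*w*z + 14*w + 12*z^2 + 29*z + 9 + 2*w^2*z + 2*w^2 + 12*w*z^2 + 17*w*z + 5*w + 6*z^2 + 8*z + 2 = w^2*(2*z + 6) + w*(12*z^2 + 45*z + 27) + 18*z^2 + 63*z + 27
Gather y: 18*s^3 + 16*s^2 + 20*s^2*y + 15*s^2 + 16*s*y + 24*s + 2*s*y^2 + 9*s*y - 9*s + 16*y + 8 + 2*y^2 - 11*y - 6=18*s^3 + 31*s^2 + 15*s + y^2*(2*s + 2) + y*(20*s^2 + 25*s + 5) + 2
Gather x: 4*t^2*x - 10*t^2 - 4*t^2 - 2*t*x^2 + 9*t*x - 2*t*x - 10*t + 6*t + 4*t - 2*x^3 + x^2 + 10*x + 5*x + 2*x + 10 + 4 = -14*t^2 - 2*x^3 + x^2*(1 - 2*t) + x*(4*t^2 + 7*t + 17) + 14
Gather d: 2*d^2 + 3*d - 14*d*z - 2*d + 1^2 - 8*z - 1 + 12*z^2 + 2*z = 2*d^2 + d*(1 - 14*z) + 12*z^2 - 6*z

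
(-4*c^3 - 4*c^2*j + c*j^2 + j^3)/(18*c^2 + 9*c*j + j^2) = (-4*c^3 - 4*c^2*j + c*j^2 + j^3)/(18*c^2 + 9*c*j + j^2)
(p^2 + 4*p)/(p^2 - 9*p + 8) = p*(p + 4)/(p^2 - 9*p + 8)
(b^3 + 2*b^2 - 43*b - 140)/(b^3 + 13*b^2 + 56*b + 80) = (b - 7)/(b + 4)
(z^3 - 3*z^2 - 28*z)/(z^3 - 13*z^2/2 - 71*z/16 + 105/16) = 16*z*(z + 4)/(16*z^2 + 8*z - 15)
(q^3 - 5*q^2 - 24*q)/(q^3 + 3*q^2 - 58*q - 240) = q*(q + 3)/(q^2 + 11*q + 30)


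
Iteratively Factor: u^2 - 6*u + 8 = (u - 4)*(u - 2)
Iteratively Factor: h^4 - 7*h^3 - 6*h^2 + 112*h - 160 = (h - 5)*(h^3 - 2*h^2 - 16*h + 32) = (h - 5)*(h + 4)*(h^2 - 6*h + 8) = (h - 5)*(h - 2)*(h + 4)*(h - 4)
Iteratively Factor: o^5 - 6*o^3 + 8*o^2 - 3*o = (o - 1)*(o^4 + o^3 - 5*o^2 + 3*o) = (o - 1)*(o + 3)*(o^3 - 2*o^2 + o) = (o - 1)^2*(o + 3)*(o^2 - o) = o*(o - 1)^2*(o + 3)*(o - 1)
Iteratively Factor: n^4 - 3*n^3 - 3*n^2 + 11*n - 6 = (n - 1)*(n^3 - 2*n^2 - 5*n + 6) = (n - 1)^2*(n^2 - n - 6) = (n - 3)*(n - 1)^2*(n + 2)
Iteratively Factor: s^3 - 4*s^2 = (s)*(s^2 - 4*s) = s*(s - 4)*(s)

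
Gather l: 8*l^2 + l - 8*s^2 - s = 8*l^2 + l - 8*s^2 - s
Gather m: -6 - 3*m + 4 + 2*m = -m - 2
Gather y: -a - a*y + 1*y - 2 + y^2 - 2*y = -a + y^2 + y*(-a - 1) - 2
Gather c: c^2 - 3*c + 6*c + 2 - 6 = c^2 + 3*c - 4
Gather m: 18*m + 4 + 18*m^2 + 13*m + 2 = 18*m^2 + 31*m + 6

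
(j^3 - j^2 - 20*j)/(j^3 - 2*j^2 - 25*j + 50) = j*(j + 4)/(j^2 + 3*j - 10)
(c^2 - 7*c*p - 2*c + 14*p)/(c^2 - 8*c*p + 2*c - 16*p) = (c^2 - 7*c*p - 2*c + 14*p)/(c^2 - 8*c*p + 2*c - 16*p)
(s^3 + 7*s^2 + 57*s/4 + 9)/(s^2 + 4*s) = s + 3 + 9/(4*s)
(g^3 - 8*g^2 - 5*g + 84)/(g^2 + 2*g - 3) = (g^2 - 11*g + 28)/(g - 1)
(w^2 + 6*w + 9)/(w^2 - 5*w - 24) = (w + 3)/(w - 8)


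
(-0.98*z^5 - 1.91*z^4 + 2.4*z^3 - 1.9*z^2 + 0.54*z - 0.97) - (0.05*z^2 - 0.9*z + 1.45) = -0.98*z^5 - 1.91*z^4 + 2.4*z^3 - 1.95*z^2 + 1.44*z - 2.42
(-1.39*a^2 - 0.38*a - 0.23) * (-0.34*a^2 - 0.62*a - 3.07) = 0.4726*a^4 + 0.991*a^3 + 4.5811*a^2 + 1.3092*a + 0.7061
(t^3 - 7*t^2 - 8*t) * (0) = 0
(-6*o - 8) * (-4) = 24*o + 32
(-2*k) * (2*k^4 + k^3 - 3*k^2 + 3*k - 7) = -4*k^5 - 2*k^4 + 6*k^3 - 6*k^2 + 14*k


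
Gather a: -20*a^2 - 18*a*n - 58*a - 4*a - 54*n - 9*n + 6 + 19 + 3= -20*a^2 + a*(-18*n - 62) - 63*n + 28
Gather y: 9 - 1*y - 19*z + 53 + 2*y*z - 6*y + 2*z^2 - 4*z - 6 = y*(2*z - 7) + 2*z^2 - 23*z + 56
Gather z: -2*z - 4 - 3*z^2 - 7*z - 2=-3*z^2 - 9*z - 6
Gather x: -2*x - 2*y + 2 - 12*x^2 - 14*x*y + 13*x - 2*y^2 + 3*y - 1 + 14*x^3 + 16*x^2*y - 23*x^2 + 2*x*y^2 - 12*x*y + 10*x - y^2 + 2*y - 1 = 14*x^3 + x^2*(16*y - 35) + x*(2*y^2 - 26*y + 21) - 3*y^2 + 3*y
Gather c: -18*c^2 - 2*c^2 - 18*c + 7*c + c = -20*c^2 - 10*c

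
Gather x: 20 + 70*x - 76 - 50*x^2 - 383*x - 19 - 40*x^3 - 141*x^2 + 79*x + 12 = -40*x^3 - 191*x^2 - 234*x - 63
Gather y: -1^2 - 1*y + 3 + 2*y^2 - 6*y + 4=2*y^2 - 7*y + 6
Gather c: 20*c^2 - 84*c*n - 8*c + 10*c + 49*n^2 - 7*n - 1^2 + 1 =20*c^2 + c*(2 - 84*n) + 49*n^2 - 7*n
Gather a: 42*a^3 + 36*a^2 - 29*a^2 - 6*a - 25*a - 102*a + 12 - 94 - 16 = 42*a^3 + 7*a^2 - 133*a - 98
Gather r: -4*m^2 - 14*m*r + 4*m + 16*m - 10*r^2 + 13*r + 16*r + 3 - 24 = -4*m^2 + 20*m - 10*r^2 + r*(29 - 14*m) - 21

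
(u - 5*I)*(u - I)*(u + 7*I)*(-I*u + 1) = -I*u^4 + 2*u^3 - 36*I*u^2 + 2*u - 35*I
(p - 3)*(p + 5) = p^2 + 2*p - 15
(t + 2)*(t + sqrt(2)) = t^2 + sqrt(2)*t + 2*t + 2*sqrt(2)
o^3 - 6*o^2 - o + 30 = (o - 5)*(o - 3)*(o + 2)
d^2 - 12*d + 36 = (d - 6)^2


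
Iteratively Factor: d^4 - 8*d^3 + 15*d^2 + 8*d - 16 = (d - 4)*(d^3 - 4*d^2 - d + 4) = (d - 4)*(d + 1)*(d^2 - 5*d + 4) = (d - 4)*(d - 1)*(d + 1)*(d - 4)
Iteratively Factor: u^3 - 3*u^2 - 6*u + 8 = (u + 2)*(u^2 - 5*u + 4) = (u - 4)*(u + 2)*(u - 1)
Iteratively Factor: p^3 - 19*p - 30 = (p - 5)*(p^2 + 5*p + 6) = (p - 5)*(p + 3)*(p + 2)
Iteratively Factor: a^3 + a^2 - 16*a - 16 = (a - 4)*(a^2 + 5*a + 4) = (a - 4)*(a + 1)*(a + 4)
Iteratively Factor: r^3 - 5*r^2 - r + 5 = (r - 1)*(r^2 - 4*r - 5) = (r - 5)*(r - 1)*(r + 1)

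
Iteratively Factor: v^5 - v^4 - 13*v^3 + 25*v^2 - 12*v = (v - 1)*(v^4 - 13*v^2 + 12*v) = (v - 3)*(v - 1)*(v^3 + 3*v^2 - 4*v) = (v - 3)*(v - 1)*(v + 4)*(v^2 - v) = v*(v - 3)*(v - 1)*(v + 4)*(v - 1)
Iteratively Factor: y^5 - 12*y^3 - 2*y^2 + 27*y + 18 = (y - 2)*(y^4 + 2*y^3 - 8*y^2 - 18*y - 9) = (y - 2)*(y + 1)*(y^3 + y^2 - 9*y - 9) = (y - 2)*(y + 1)^2*(y^2 - 9) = (y - 3)*(y - 2)*(y + 1)^2*(y + 3)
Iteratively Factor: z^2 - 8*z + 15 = (z - 3)*(z - 5)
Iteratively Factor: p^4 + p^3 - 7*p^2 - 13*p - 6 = (p + 2)*(p^3 - p^2 - 5*p - 3) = (p + 1)*(p + 2)*(p^2 - 2*p - 3) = (p - 3)*(p + 1)*(p + 2)*(p + 1)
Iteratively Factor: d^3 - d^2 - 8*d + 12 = (d + 3)*(d^2 - 4*d + 4) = (d - 2)*(d + 3)*(d - 2)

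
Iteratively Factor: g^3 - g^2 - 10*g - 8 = (g + 2)*(g^2 - 3*g - 4) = (g - 4)*(g + 2)*(g + 1)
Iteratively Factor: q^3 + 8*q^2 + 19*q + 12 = (q + 1)*(q^2 + 7*q + 12) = (q + 1)*(q + 4)*(q + 3)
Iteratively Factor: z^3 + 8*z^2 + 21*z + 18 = (z + 3)*(z^2 + 5*z + 6) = (z + 2)*(z + 3)*(z + 3)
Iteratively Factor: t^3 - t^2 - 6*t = (t)*(t^2 - t - 6) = t*(t - 3)*(t + 2)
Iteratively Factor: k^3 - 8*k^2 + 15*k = (k - 5)*(k^2 - 3*k) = (k - 5)*(k - 3)*(k)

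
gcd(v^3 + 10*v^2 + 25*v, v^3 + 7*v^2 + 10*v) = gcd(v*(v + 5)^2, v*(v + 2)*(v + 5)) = v^2 + 5*v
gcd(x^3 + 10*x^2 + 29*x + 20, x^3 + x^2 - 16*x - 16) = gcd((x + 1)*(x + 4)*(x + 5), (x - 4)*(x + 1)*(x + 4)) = x^2 + 5*x + 4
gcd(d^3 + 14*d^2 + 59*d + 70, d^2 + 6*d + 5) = d + 5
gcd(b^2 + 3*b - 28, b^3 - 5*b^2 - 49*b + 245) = b + 7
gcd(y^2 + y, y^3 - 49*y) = y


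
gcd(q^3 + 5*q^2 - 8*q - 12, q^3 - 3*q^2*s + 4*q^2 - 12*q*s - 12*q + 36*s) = q^2 + 4*q - 12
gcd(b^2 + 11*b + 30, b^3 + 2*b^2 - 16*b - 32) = 1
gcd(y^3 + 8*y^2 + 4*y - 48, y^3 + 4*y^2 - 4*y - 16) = y^2 + 2*y - 8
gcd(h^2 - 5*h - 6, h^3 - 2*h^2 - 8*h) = 1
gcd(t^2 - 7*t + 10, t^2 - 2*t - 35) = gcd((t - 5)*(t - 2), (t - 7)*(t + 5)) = 1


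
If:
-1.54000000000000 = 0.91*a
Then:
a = -1.69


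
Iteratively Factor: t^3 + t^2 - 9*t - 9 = (t + 3)*(t^2 - 2*t - 3) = (t - 3)*(t + 3)*(t + 1)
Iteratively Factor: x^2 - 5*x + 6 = (x - 2)*(x - 3)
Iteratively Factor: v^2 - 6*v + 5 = (v - 5)*(v - 1)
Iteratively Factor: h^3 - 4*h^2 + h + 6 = (h - 2)*(h^2 - 2*h - 3) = (h - 3)*(h - 2)*(h + 1)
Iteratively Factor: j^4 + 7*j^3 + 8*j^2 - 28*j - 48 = (j + 4)*(j^3 + 3*j^2 - 4*j - 12) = (j - 2)*(j + 4)*(j^2 + 5*j + 6) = (j - 2)*(j + 2)*(j + 4)*(j + 3)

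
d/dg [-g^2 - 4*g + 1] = -2*g - 4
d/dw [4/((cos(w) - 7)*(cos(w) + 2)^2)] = 12*(cos(w) - 4)*sin(w)/((cos(w) - 7)^2*(cos(w) + 2)^3)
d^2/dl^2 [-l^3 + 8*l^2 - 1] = 16 - 6*l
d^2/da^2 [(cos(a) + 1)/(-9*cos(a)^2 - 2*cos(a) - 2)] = 9*(34*(1 - cos(a)^2)^2 + 9*cos(a)^5 - 24*cos(a)^3 + 6*cos(a)^2 - 30)/(9*cos(a)^2 + 2*cos(a) + 2)^3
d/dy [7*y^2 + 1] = 14*y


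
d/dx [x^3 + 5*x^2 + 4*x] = 3*x^2 + 10*x + 4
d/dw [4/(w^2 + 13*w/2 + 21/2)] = 8*(-4*w - 13)/(2*w^2 + 13*w + 21)^2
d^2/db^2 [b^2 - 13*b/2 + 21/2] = 2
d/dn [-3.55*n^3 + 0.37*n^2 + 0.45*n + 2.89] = -10.65*n^2 + 0.74*n + 0.45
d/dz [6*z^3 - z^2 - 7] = 2*z*(9*z - 1)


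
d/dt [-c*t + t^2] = -c + 2*t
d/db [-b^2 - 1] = -2*b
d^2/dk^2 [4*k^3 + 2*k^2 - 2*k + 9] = 24*k + 4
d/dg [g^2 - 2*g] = 2*g - 2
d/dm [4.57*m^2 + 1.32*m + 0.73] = 9.14*m + 1.32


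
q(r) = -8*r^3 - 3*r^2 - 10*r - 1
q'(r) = -24*r^2 - 6*r - 10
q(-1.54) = 36.50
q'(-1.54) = -57.68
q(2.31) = -138.72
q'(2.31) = -151.93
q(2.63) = -193.58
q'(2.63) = -191.79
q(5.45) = -1439.64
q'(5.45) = -755.56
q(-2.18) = 89.42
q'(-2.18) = -110.98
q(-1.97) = 68.22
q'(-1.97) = -91.32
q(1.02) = -22.81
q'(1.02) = -41.09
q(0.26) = -3.94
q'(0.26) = -13.18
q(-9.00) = 5678.00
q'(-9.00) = -1900.00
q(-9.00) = 5678.00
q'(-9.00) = -1900.00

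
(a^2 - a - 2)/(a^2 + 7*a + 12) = (a^2 - a - 2)/(a^2 + 7*a + 12)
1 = 1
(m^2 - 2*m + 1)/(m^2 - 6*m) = (m^2 - 2*m + 1)/(m*(m - 6))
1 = 1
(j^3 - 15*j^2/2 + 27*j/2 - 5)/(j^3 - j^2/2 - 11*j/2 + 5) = (2*j^2 - 11*j + 5)/(2*j^2 + 3*j - 5)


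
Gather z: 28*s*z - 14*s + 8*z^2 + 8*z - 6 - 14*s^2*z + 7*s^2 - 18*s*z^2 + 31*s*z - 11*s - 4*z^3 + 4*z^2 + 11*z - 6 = 7*s^2 - 25*s - 4*z^3 + z^2*(12 - 18*s) + z*(-14*s^2 + 59*s + 19) - 12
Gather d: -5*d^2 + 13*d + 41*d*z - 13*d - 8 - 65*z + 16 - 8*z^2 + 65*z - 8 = -5*d^2 + 41*d*z - 8*z^2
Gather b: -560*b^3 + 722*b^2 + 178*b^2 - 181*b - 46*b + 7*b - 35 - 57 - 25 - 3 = -560*b^3 + 900*b^2 - 220*b - 120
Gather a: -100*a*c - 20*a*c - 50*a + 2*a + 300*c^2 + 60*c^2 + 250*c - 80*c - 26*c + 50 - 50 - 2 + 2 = a*(-120*c - 48) + 360*c^2 + 144*c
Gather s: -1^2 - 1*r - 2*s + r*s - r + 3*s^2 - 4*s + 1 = -2*r + 3*s^2 + s*(r - 6)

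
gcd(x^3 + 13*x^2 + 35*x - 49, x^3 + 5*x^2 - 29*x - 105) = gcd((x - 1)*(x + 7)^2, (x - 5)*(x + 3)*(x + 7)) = x + 7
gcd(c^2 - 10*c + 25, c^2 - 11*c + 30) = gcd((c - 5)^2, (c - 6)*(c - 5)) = c - 5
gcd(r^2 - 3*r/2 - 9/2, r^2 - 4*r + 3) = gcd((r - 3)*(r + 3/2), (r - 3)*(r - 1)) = r - 3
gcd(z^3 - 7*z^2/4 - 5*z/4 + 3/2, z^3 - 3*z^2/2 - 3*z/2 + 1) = z^2 - z - 2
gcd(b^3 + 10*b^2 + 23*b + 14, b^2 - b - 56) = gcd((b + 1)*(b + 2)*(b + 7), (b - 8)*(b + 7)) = b + 7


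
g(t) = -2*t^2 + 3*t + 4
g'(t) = 3 - 4*t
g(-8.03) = -149.05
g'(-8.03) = 35.12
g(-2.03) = -10.33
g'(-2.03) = 11.12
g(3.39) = -8.81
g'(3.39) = -10.56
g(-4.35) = -46.90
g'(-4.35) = 20.40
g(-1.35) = -3.70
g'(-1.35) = 8.40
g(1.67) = 3.43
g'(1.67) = -3.68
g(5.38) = -37.75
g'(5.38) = -18.52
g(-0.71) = 0.86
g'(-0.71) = 5.84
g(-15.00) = -491.00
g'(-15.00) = 63.00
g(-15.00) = -491.00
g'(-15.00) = 63.00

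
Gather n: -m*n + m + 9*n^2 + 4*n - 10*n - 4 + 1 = m + 9*n^2 + n*(-m - 6) - 3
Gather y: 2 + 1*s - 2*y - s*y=s + y*(-s - 2) + 2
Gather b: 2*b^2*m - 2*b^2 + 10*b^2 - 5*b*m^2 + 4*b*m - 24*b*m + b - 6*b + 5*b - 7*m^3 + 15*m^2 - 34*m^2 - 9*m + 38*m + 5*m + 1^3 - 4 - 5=b^2*(2*m + 8) + b*(-5*m^2 - 20*m) - 7*m^3 - 19*m^2 + 34*m - 8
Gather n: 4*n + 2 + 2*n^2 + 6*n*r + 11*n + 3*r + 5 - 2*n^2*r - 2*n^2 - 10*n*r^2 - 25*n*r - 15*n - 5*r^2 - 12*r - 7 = -2*n^2*r + n*(-10*r^2 - 19*r) - 5*r^2 - 9*r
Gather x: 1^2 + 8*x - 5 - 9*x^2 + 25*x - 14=-9*x^2 + 33*x - 18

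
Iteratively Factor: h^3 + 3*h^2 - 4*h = (h + 4)*(h^2 - h) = h*(h + 4)*(h - 1)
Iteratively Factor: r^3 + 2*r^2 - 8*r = (r + 4)*(r^2 - 2*r) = (r - 2)*(r + 4)*(r)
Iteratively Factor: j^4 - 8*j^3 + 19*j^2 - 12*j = (j - 1)*(j^3 - 7*j^2 + 12*j) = j*(j - 1)*(j^2 - 7*j + 12) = j*(j - 3)*(j - 1)*(j - 4)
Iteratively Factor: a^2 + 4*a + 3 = (a + 1)*(a + 3)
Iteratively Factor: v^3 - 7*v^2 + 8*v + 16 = (v + 1)*(v^2 - 8*v + 16) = (v - 4)*(v + 1)*(v - 4)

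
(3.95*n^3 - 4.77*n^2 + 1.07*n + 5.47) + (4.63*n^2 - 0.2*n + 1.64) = 3.95*n^3 - 0.14*n^2 + 0.87*n + 7.11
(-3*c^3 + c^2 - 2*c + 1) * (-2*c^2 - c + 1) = 6*c^5 + c^4 + c^2 - 3*c + 1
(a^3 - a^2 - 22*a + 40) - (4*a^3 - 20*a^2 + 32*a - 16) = -3*a^3 + 19*a^2 - 54*a + 56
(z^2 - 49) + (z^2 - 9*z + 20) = 2*z^2 - 9*z - 29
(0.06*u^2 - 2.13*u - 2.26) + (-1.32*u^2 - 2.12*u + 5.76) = -1.26*u^2 - 4.25*u + 3.5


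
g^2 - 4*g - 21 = (g - 7)*(g + 3)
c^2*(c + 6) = c^3 + 6*c^2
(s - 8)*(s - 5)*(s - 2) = s^3 - 15*s^2 + 66*s - 80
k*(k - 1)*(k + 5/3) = k^3 + 2*k^2/3 - 5*k/3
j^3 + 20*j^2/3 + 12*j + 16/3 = (j + 2/3)*(j + 2)*(j + 4)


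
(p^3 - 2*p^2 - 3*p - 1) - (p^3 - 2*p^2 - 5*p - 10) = 2*p + 9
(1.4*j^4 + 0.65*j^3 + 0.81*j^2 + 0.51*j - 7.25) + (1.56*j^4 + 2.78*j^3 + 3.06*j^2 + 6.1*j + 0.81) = 2.96*j^4 + 3.43*j^3 + 3.87*j^2 + 6.61*j - 6.44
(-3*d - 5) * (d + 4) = -3*d^2 - 17*d - 20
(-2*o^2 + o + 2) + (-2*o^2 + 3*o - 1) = -4*o^2 + 4*o + 1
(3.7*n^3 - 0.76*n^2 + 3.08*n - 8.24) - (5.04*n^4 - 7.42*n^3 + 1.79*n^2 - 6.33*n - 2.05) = -5.04*n^4 + 11.12*n^3 - 2.55*n^2 + 9.41*n - 6.19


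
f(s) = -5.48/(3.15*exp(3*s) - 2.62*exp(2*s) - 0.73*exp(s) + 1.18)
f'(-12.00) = 0.00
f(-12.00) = -4.64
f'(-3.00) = -0.20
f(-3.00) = -4.82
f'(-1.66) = -1.54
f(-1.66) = -5.66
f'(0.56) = 2.38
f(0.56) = -0.62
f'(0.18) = 11.22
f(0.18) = -2.80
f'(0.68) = 1.47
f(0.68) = -0.40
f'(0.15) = 12.55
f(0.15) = -3.16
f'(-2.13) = -0.70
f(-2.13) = -5.16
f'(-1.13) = -4.21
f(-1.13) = -7.05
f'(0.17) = 11.65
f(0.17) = -2.92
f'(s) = -5.48*(-9.45*exp(3*s) + 5.24*exp(2*s) + 0.73*exp(s))/(3.15*exp(3*s) - 2.62*exp(2*s) - 0.73*exp(s) + 1.18)^2 = (51.786*exp(2*s) - 28.7152*exp(s) - 4.0004)*exp(s)/(3.15*exp(3*s) - 2.62*exp(2*s) - 0.73*exp(s) + 1.18)^2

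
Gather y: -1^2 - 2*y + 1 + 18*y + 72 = 16*y + 72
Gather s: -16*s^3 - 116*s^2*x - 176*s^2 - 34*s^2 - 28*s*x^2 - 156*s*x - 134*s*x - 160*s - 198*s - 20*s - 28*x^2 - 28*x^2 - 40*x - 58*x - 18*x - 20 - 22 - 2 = -16*s^3 + s^2*(-116*x - 210) + s*(-28*x^2 - 290*x - 378) - 56*x^2 - 116*x - 44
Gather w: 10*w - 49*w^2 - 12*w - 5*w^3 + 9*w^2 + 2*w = -5*w^3 - 40*w^2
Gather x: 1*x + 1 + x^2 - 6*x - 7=x^2 - 5*x - 6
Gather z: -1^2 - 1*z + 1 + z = 0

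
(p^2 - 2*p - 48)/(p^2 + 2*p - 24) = (p - 8)/(p - 4)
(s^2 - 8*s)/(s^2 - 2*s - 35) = s*(8 - s)/(-s^2 + 2*s + 35)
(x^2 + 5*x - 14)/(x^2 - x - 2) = (x + 7)/(x + 1)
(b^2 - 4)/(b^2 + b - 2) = (b - 2)/(b - 1)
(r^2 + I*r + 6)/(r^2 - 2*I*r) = (r + 3*I)/r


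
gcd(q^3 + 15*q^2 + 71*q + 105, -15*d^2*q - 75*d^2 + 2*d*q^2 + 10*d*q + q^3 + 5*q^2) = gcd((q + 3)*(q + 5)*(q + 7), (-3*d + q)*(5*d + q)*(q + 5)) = q + 5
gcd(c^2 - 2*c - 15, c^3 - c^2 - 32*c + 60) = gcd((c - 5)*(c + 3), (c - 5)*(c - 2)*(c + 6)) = c - 5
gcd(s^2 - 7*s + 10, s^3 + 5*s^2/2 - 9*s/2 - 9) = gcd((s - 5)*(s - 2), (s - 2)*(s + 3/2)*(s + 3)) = s - 2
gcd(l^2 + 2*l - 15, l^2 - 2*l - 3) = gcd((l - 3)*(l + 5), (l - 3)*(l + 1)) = l - 3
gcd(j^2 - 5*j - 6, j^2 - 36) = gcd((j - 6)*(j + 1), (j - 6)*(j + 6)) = j - 6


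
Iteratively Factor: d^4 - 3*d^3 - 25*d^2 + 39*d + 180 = (d - 5)*(d^3 + 2*d^2 - 15*d - 36) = (d - 5)*(d + 3)*(d^2 - d - 12) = (d - 5)*(d + 3)^2*(d - 4)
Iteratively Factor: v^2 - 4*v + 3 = (v - 1)*(v - 3)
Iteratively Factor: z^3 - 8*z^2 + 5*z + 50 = (z - 5)*(z^2 - 3*z - 10) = (z - 5)^2*(z + 2)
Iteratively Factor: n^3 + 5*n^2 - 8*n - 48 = (n - 3)*(n^2 + 8*n + 16) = (n - 3)*(n + 4)*(n + 4)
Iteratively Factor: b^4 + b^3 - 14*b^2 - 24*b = (b + 2)*(b^3 - b^2 - 12*b) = (b - 4)*(b + 2)*(b^2 + 3*b) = (b - 4)*(b + 2)*(b + 3)*(b)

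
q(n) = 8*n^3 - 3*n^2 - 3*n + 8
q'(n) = 24*n^2 - 6*n - 3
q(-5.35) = -1286.86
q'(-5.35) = 716.04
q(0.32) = 6.99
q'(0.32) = -2.46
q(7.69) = 3445.57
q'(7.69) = 1370.13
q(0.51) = 6.75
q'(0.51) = 0.18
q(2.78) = 148.35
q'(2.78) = 165.80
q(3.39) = 275.02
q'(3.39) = 252.47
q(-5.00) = -1052.00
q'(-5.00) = 627.00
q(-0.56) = 7.33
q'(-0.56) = 7.89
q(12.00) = 13364.00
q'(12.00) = 3381.00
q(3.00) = 188.00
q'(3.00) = 195.00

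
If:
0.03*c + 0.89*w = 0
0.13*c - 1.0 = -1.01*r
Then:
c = -29.6666666666667*w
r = 3.81848184818482*w + 0.99009900990099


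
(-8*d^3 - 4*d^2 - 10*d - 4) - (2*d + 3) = -8*d^3 - 4*d^2 - 12*d - 7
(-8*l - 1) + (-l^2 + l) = -l^2 - 7*l - 1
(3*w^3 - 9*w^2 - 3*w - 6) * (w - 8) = 3*w^4 - 33*w^3 + 69*w^2 + 18*w + 48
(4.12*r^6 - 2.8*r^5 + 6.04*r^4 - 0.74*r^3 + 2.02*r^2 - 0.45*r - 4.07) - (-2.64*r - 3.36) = 4.12*r^6 - 2.8*r^5 + 6.04*r^4 - 0.74*r^3 + 2.02*r^2 + 2.19*r - 0.71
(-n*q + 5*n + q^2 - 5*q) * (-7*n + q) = 7*n^2*q - 35*n^2 - 8*n*q^2 + 40*n*q + q^3 - 5*q^2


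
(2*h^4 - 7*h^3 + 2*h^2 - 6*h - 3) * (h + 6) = 2*h^5 + 5*h^4 - 40*h^3 + 6*h^2 - 39*h - 18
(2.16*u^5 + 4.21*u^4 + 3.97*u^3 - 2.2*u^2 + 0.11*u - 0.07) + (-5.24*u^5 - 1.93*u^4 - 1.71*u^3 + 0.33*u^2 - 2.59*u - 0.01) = -3.08*u^5 + 2.28*u^4 + 2.26*u^3 - 1.87*u^2 - 2.48*u - 0.08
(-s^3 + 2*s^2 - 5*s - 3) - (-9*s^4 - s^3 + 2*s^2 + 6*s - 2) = 9*s^4 - 11*s - 1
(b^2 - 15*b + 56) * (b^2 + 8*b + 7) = b^4 - 7*b^3 - 57*b^2 + 343*b + 392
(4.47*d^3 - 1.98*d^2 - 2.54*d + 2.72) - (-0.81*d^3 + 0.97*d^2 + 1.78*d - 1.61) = 5.28*d^3 - 2.95*d^2 - 4.32*d + 4.33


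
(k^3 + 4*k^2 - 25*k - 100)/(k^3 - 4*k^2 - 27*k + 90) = (k^2 - k - 20)/(k^2 - 9*k + 18)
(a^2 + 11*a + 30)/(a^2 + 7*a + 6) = (a + 5)/(a + 1)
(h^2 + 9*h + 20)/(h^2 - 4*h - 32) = (h + 5)/(h - 8)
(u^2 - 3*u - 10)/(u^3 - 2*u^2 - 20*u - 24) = (u - 5)/(u^2 - 4*u - 12)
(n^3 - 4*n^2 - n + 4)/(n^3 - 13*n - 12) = (n - 1)/(n + 3)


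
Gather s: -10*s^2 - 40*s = -10*s^2 - 40*s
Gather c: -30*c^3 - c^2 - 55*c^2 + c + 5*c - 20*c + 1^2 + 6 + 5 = -30*c^3 - 56*c^2 - 14*c + 12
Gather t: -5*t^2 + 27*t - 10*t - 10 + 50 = -5*t^2 + 17*t + 40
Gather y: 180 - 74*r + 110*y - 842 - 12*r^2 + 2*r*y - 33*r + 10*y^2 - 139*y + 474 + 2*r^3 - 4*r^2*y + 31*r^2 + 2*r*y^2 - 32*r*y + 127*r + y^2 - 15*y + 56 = 2*r^3 + 19*r^2 + 20*r + y^2*(2*r + 11) + y*(-4*r^2 - 30*r - 44) - 132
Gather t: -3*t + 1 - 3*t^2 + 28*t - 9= -3*t^2 + 25*t - 8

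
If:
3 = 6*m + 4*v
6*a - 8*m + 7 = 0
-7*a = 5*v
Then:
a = 45/22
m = 53/22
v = -63/22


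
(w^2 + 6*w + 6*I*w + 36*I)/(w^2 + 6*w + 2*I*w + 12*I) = (w + 6*I)/(w + 2*I)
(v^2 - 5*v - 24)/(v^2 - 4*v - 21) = (v - 8)/(v - 7)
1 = 1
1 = 1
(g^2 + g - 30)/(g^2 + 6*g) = (g - 5)/g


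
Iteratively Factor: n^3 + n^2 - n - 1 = (n + 1)*(n^2 - 1) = (n - 1)*(n + 1)*(n + 1)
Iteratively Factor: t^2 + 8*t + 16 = (t + 4)*(t + 4)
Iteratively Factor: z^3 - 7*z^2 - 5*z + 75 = (z - 5)*(z^2 - 2*z - 15) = (z - 5)*(z + 3)*(z - 5)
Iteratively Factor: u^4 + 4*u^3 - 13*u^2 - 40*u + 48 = (u - 3)*(u^3 + 7*u^2 + 8*u - 16) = (u - 3)*(u + 4)*(u^2 + 3*u - 4) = (u - 3)*(u + 4)^2*(u - 1)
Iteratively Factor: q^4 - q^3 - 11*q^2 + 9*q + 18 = (q + 3)*(q^3 - 4*q^2 + q + 6) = (q - 2)*(q + 3)*(q^2 - 2*q - 3) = (q - 3)*(q - 2)*(q + 3)*(q + 1)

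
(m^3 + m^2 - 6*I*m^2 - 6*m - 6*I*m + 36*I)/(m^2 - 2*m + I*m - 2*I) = (m^2 + m*(3 - 6*I) - 18*I)/(m + I)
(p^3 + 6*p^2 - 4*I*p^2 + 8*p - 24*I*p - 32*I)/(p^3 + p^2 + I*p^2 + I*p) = (p^3 + p^2*(6 - 4*I) + 8*p*(1 - 3*I) - 32*I)/(p*(p^2 + p*(1 + I) + I))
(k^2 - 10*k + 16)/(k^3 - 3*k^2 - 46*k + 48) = (k - 2)/(k^2 + 5*k - 6)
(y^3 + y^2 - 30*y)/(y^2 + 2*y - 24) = y*(y - 5)/(y - 4)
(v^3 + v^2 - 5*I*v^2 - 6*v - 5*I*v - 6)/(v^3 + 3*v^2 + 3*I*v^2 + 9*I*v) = (v^3 + v^2*(1 - 5*I) - v*(6 + 5*I) - 6)/(v*(v^2 + 3*v*(1 + I) + 9*I))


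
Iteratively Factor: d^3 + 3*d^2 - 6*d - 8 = (d + 1)*(d^2 + 2*d - 8) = (d + 1)*(d + 4)*(d - 2)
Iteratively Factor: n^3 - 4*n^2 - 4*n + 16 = (n + 2)*(n^2 - 6*n + 8) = (n - 2)*(n + 2)*(n - 4)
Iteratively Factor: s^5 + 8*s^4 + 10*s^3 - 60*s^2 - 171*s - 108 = (s + 3)*(s^4 + 5*s^3 - 5*s^2 - 45*s - 36) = (s - 3)*(s + 3)*(s^3 + 8*s^2 + 19*s + 12) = (s - 3)*(s + 3)^2*(s^2 + 5*s + 4) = (s - 3)*(s + 3)^2*(s + 4)*(s + 1)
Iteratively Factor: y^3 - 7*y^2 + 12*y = (y)*(y^2 - 7*y + 12) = y*(y - 4)*(y - 3)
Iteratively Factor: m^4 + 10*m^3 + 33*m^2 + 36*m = (m + 4)*(m^3 + 6*m^2 + 9*m) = (m + 3)*(m + 4)*(m^2 + 3*m) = m*(m + 3)*(m + 4)*(m + 3)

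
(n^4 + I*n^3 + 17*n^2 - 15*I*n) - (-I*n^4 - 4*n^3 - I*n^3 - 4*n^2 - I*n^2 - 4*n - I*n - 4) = n^4 + I*n^4 + 4*n^3 + 2*I*n^3 + 21*n^2 + I*n^2 + 4*n - 14*I*n + 4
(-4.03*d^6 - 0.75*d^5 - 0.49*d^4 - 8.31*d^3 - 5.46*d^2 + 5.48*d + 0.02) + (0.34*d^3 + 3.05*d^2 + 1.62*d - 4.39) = -4.03*d^6 - 0.75*d^5 - 0.49*d^4 - 7.97*d^3 - 2.41*d^2 + 7.1*d - 4.37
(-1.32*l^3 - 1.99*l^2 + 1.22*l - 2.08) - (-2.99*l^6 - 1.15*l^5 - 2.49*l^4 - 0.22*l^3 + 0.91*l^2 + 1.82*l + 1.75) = 2.99*l^6 + 1.15*l^5 + 2.49*l^4 - 1.1*l^3 - 2.9*l^2 - 0.6*l - 3.83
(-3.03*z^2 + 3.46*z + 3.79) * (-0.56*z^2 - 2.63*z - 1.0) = 1.6968*z^4 + 6.0313*z^3 - 8.1922*z^2 - 13.4277*z - 3.79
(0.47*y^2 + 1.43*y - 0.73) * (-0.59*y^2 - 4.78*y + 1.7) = -0.2773*y^4 - 3.0903*y^3 - 5.6057*y^2 + 5.9204*y - 1.241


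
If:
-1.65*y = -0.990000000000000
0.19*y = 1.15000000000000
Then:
No Solution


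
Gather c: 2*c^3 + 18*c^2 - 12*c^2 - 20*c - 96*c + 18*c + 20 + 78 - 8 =2*c^3 + 6*c^2 - 98*c + 90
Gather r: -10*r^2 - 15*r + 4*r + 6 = -10*r^2 - 11*r + 6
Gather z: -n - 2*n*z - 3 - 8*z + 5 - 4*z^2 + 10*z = -n - 4*z^2 + z*(2 - 2*n) + 2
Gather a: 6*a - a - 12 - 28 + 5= 5*a - 35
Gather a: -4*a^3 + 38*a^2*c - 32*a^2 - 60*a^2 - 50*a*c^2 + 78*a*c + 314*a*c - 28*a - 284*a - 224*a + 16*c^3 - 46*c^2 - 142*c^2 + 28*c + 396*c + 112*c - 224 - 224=-4*a^3 + a^2*(38*c - 92) + a*(-50*c^2 + 392*c - 536) + 16*c^3 - 188*c^2 + 536*c - 448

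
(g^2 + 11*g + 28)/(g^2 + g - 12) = (g + 7)/(g - 3)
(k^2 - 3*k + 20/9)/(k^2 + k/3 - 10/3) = (k - 4/3)/(k + 2)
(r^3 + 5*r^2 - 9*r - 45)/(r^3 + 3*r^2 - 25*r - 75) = (r - 3)/(r - 5)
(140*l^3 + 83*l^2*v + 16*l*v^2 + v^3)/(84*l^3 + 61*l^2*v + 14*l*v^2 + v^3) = (5*l + v)/(3*l + v)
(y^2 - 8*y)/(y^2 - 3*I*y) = (y - 8)/(y - 3*I)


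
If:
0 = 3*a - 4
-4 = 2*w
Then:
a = 4/3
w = -2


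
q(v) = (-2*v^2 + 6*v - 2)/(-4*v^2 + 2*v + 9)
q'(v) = (6 - 4*v)/(-4*v^2 + 2*v + 9) + (8*v - 2)*(-2*v^2 + 6*v - 2)/(-4*v^2 + 2*v + 9)^2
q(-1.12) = -6.44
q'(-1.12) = 46.55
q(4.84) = 0.26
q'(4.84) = 0.05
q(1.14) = 0.37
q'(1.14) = 0.67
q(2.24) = -0.21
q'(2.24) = 0.96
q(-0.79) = -1.62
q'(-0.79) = 4.60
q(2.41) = -0.09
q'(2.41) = 0.55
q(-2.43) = 1.46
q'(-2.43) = 0.80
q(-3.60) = 0.99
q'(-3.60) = 0.20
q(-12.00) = 0.61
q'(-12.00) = 0.01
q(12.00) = 0.40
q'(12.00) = 0.01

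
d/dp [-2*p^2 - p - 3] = -4*p - 1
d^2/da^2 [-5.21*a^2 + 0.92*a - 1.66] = -10.4200000000000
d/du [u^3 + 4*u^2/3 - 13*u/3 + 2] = 3*u^2 + 8*u/3 - 13/3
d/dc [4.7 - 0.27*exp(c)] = -0.27*exp(c)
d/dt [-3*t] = -3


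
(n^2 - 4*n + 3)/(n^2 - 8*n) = (n^2 - 4*n + 3)/(n*(n - 8))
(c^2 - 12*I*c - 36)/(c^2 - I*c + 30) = (c - 6*I)/(c + 5*I)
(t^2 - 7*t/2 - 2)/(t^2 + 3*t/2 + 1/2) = (t - 4)/(t + 1)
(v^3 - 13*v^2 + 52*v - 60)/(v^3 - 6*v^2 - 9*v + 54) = (v^2 - 7*v + 10)/(v^2 - 9)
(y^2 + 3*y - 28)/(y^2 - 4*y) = (y + 7)/y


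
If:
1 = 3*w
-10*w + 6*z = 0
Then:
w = 1/3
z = 5/9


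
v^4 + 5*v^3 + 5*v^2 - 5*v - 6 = (v - 1)*(v + 1)*(v + 2)*(v + 3)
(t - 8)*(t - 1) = t^2 - 9*t + 8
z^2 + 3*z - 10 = (z - 2)*(z + 5)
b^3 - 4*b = b*(b - 2)*(b + 2)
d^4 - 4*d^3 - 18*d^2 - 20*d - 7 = (d - 7)*(d + 1)^3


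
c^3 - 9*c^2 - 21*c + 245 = (c - 7)^2*(c + 5)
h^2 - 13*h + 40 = (h - 8)*(h - 5)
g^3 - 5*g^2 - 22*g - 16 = (g - 8)*(g + 1)*(g + 2)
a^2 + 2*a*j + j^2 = (a + j)^2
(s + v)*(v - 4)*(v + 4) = s*v^2 - 16*s + v^3 - 16*v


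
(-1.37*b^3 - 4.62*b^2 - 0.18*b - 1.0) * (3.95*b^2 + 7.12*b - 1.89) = -5.4115*b^5 - 28.0034*b^4 - 31.0161*b^3 + 3.5002*b^2 - 6.7798*b + 1.89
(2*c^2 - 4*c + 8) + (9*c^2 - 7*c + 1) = 11*c^2 - 11*c + 9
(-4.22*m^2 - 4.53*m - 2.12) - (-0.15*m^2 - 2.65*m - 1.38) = -4.07*m^2 - 1.88*m - 0.74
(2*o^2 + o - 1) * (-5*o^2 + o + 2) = -10*o^4 - 3*o^3 + 10*o^2 + o - 2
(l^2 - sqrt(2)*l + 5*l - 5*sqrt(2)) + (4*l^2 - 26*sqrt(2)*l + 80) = 5*l^2 - 27*sqrt(2)*l + 5*l - 5*sqrt(2) + 80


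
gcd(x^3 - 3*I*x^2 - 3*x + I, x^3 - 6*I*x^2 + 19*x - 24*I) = x - I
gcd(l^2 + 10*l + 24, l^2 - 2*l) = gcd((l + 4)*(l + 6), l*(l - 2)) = 1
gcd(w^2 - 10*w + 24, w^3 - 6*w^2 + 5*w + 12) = w - 4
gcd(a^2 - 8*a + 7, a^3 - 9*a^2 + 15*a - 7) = a^2 - 8*a + 7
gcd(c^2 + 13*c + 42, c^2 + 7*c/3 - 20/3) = 1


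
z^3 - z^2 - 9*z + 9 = (z - 3)*(z - 1)*(z + 3)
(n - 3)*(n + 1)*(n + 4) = n^3 + 2*n^2 - 11*n - 12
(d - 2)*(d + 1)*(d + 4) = d^3 + 3*d^2 - 6*d - 8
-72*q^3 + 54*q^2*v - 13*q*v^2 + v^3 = (-6*q + v)*(-4*q + v)*(-3*q + v)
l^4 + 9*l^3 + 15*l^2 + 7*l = l*(l + 1)^2*(l + 7)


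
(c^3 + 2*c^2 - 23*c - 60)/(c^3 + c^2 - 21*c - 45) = (c + 4)/(c + 3)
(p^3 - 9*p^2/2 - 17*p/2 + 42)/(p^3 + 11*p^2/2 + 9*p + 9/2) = (2*p^2 - 15*p + 28)/(2*p^2 + 5*p + 3)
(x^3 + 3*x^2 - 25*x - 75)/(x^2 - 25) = x + 3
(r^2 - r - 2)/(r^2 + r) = (r - 2)/r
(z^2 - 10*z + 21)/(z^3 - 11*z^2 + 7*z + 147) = (z - 3)/(z^2 - 4*z - 21)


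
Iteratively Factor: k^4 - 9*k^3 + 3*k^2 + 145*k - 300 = (k - 3)*(k^3 - 6*k^2 - 15*k + 100) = (k - 5)*(k - 3)*(k^2 - k - 20) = (k - 5)^2*(k - 3)*(k + 4)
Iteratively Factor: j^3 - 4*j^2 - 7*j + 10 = (j - 1)*(j^2 - 3*j - 10) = (j - 5)*(j - 1)*(j + 2)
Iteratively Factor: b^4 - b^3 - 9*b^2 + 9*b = (b - 3)*(b^3 + 2*b^2 - 3*b) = (b - 3)*(b - 1)*(b^2 + 3*b) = b*(b - 3)*(b - 1)*(b + 3)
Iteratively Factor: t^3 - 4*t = (t + 2)*(t^2 - 2*t) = t*(t + 2)*(t - 2)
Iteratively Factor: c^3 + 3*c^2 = (c)*(c^2 + 3*c) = c^2*(c + 3)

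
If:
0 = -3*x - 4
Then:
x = -4/3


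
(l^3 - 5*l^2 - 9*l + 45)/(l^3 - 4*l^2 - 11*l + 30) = (l - 3)/(l - 2)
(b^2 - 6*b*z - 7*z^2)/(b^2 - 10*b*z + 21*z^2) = (-b - z)/(-b + 3*z)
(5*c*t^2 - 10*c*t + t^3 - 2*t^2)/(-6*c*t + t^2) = (-5*c*t + 10*c - t^2 + 2*t)/(6*c - t)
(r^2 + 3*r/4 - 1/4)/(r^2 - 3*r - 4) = (r - 1/4)/(r - 4)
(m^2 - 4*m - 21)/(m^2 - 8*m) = (m^2 - 4*m - 21)/(m*(m - 8))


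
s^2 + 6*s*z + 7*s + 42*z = (s + 7)*(s + 6*z)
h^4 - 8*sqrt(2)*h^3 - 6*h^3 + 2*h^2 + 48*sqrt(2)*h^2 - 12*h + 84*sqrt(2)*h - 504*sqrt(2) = (h - 6)*(h - 7*sqrt(2))*(h - 3*sqrt(2))*(h + 2*sqrt(2))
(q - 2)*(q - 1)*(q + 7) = q^3 + 4*q^2 - 19*q + 14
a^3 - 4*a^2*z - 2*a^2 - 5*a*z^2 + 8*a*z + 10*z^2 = (a - 2)*(a - 5*z)*(a + z)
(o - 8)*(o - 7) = o^2 - 15*o + 56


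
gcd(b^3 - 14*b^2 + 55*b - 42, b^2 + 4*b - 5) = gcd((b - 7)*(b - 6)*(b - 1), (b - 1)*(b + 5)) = b - 1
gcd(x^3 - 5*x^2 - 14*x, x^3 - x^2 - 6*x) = x^2 + 2*x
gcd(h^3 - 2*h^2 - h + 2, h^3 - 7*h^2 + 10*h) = h - 2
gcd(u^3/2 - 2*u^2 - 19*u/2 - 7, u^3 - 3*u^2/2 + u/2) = 1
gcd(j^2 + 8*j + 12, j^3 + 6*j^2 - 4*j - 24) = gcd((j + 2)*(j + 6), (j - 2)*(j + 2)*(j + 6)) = j^2 + 8*j + 12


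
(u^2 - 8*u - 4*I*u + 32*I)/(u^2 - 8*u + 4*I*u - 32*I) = (u - 4*I)/(u + 4*I)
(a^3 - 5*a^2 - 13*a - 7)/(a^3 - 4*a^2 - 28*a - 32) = (-a^3 + 5*a^2 + 13*a + 7)/(-a^3 + 4*a^2 + 28*a + 32)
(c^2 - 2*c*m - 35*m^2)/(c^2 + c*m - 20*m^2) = (c - 7*m)/(c - 4*m)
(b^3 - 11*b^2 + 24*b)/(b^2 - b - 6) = b*(b - 8)/(b + 2)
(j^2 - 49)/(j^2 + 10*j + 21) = (j - 7)/(j + 3)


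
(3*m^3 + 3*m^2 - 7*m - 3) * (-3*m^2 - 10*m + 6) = -9*m^5 - 39*m^4 + 9*m^3 + 97*m^2 - 12*m - 18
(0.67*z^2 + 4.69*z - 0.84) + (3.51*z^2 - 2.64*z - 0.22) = 4.18*z^2 + 2.05*z - 1.06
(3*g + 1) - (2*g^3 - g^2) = -2*g^3 + g^2 + 3*g + 1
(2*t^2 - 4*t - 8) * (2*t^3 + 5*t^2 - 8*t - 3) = 4*t^5 + 2*t^4 - 52*t^3 - 14*t^2 + 76*t + 24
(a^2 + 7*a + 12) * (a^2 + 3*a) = a^4 + 10*a^3 + 33*a^2 + 36*a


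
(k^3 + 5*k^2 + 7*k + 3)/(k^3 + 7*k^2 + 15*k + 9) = (k + 1)/(k + 3)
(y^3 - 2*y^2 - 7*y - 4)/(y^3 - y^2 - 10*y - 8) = (y + 1)/(y + 2)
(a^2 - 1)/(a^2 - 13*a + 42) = (a^2 - 1)/(a^2 - 13*a + 42)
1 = 1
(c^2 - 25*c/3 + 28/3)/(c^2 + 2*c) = (3*c^2 - 25*c + 28)/(3*c*(c + 2))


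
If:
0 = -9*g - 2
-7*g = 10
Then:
No Solution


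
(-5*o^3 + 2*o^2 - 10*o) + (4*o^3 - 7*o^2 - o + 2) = -o^3 - 5*o^2 - 11*o + 2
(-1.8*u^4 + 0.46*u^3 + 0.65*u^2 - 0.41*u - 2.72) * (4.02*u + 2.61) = -7.236*u^5 - 2.8488*u^4 + 3.8136*u^3 + 0.0483000000000002*u^2 - 12.0045*u - 7.0992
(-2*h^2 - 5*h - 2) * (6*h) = -12*h^3 - 30*h^2 - 12*h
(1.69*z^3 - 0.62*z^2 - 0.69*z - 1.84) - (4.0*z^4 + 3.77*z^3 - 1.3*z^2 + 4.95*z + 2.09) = -4.0*z^4 - 2.08*z^3 + 0.68*z^2 - 5.64*z - 3.93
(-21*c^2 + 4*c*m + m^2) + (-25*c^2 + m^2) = -46*c^2 + 4*c*m + 2*m^2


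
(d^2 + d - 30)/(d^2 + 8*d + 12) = (d - 5)/(d + 2)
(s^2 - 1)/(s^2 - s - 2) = (s - 1)/(s - 2)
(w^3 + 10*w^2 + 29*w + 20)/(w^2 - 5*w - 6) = (w^2 + 9*w + 20)/(w - 6)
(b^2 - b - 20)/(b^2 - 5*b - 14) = (-b^2 + b + 20)/(-b^2 + 5*b + 14)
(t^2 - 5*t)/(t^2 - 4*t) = (t - 5)/(t - 4)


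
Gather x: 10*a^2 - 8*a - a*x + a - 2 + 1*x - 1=10*a^2 - 7*a + x*(1 - a) - 3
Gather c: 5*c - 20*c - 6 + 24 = 18 - 15*c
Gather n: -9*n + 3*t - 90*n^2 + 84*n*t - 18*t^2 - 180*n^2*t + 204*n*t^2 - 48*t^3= n^2*(-180*t - 90) + n*(204*t^2 + 84*t - 9) - 48*t^3 - 18*t^2 + 3*t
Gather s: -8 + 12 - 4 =0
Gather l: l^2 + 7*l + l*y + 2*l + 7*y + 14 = l^2 + l*(y + 9) + 7*y + 14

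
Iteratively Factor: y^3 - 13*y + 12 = (y + 4)*(y^2 - 4*y + 3) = (y - 1)*(y + 4)*(y - 3)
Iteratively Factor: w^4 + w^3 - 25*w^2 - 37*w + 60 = (w + 3)*(w^3 - 2*w^2 - 19*w + 20) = (w - 5)*(w + 3)*(w^2 + 3*w - 4) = (w - 5)*(w - 1)*(w + 3)*(w + 4)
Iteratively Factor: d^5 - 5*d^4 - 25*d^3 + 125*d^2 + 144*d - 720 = (d - 5)*(d^4 - 25*d^2 + 144) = (d - 5)*(d - 4)*(d^3 + 4*d^2 - 9*d - 36) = (d - 5)*(d - 4)*(d - 3)*(d^2 + 7*d + 12) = (d - 5)*(d - 4)*(d - 3)*(d + 4)*(d + 3)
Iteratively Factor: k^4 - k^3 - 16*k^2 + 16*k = (k)*(k^3 - k^2 - 16*k + 16) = k*(k - 1)*(k^2 - 16) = k*(k - 1)*(k + 4)*(k - 4)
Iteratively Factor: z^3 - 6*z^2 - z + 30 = (z - 3)*(z^2 - 3*z - 10) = (z - 3)*(z + 2)*(z - 5)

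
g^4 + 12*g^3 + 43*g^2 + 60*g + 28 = (g + 1)*(g + 2)^2*(g + 7)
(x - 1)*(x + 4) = x^2 + 3*x - 4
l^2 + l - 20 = (l - 4)*(l + 5)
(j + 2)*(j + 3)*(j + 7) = j^3 + 12*j^2 + 41*j + 42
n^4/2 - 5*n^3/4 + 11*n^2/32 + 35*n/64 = n*(n/2 + 1/4)*(n - 7/4)*(n - 5/4)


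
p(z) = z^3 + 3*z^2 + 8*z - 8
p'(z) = 3*z^2 + 6*z + 8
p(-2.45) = -24.30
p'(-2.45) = 11.31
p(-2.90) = -30.36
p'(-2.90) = 15.83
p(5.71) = 321.66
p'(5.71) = 140.07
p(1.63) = 17.34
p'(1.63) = 25.75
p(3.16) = 78.79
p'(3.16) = 56.92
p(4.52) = 181.80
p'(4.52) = 96.41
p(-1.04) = -14.20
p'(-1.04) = 5.00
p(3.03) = 71.60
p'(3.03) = 53.72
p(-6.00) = -164.00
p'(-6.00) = 80.00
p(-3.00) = -32.00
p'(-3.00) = 17.00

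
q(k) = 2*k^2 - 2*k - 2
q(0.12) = -2.21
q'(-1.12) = -6.48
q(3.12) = 11.23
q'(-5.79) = -25.16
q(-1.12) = 2.75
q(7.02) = 82.52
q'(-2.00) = -10.00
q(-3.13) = 23.85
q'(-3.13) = -14.52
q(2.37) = 4.49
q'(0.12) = -1.52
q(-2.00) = 10.00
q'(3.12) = 10.48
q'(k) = 4*k - 2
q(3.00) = 10.00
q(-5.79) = 76.63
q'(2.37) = 7.48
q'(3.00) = 10.00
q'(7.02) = 26.08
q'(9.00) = 34.00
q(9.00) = 142.00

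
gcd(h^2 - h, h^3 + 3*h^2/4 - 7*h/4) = h^2 - h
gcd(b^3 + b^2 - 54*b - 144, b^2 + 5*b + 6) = b + 3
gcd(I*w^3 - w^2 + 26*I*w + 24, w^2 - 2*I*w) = 1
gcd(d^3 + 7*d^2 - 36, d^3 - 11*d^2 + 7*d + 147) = d + 3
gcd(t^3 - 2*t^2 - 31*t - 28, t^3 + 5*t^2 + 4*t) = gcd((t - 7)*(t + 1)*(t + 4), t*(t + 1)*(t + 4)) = t^2 + 5*t + 4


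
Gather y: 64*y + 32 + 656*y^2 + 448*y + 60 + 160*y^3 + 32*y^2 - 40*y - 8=160*y^3 + 688*y^2 + 472*y + 84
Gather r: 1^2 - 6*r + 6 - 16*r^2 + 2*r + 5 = -16*r^2 - 4*r + 12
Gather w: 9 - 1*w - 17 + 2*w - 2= w - 10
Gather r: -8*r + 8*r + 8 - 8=0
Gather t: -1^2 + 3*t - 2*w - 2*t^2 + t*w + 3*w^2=-2*t^2 + t*(w + 3) + 3*w^2 - 2*w - 1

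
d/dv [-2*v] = -2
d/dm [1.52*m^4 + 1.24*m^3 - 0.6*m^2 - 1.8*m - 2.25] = 6.08*m^3 + 3.72*m^2 - 1.2*m - 1.8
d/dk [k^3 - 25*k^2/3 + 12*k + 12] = 3*k^2 - 50*k/3 + 12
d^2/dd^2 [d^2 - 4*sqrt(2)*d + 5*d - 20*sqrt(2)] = 2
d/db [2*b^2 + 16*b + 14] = 4*b + 16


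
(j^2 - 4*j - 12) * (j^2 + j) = j^4 - 3*j^3 - 16*j^2 - 12*j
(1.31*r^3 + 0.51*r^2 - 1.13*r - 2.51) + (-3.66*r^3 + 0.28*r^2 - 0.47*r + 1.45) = -2.35*r^3 + 0.79*r^2 - 1.6*r - 1.06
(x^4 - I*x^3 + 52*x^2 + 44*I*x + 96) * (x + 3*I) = x^5 + 2*I*x^4 + 55*x^3 + 200*I*x^2 - 36*x + 288*I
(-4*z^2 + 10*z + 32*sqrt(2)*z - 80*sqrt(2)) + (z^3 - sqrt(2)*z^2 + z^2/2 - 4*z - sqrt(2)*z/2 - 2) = z^3 - 7*z^2/2 - sqrt(2)*z^2 + 6*z + 63*sqrt(2)*z/2 - 80*sqrt(2) - 2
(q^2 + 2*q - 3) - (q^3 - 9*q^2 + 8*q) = -q^3 + 10*q^2 - 6*q - 3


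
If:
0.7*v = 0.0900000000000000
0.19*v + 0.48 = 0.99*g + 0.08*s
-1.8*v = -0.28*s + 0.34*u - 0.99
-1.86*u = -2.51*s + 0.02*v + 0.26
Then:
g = 0.15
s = 4.51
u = 5.95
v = 0.13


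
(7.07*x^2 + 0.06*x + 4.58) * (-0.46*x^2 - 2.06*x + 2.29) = -3.2522*x^4 - 14.5918*x^3 + 13.9599*x^2 - 9.2974*x + 10.4882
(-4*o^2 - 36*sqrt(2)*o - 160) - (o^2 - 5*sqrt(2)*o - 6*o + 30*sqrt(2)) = -5*o^2 - 31*sqrt(2)*o + 6*o - 160 - 30*sqrt(2)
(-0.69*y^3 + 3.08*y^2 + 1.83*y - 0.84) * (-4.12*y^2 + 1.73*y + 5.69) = 2.8428*y^5 - 13.8833*y^4 - 6.1373*y^3 + 24.1519*y^2 + 8.9595*y - 4.7796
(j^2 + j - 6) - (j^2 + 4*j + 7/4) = -3*j - 31/4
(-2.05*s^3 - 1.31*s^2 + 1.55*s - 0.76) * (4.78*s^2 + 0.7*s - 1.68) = -9.799*s^5 - 7.6968*s^4 + 9.936*s^3 - 0.347*s^2 - 3.136*s + 1.2768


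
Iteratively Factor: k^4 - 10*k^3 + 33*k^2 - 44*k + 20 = (k - 2)*(k^3 - 8*k^2 + 17*k - 10) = (k - 5)*(k - 2)*(k^2 - 3*k + 2) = (k - 5)*(k - 2)^2*(k - 1)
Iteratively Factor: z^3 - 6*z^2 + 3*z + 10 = (z + 1)*(z^2 - 7*z + 10) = (z - 5)*(z + 1)*(z - 2)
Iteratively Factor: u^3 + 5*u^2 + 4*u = (u + 1)*(u^2 + 4*u) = u*(u + 1)*(u + 4)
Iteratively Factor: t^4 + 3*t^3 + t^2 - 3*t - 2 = (t + 2)*(t^3 + t^2 - t - 1) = (t + 1)*(t + 2)*(t^2 - 1) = (t + 1)^2*(t + 2)*(t - 1)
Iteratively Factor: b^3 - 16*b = (b - 4)*(b^2 + 4*b) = (b - 4)*(b + 4)*(b)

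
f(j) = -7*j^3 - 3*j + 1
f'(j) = -21*j^2 - 3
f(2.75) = -152.83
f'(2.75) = -161.81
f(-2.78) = 159.73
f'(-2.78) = -165.30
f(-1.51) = 29.63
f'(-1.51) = -50.88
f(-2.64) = 137.72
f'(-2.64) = -149.36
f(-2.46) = 112.59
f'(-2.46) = -130.08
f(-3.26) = 253.30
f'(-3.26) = -226.18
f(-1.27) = 19.15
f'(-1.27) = -36.87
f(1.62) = -33.62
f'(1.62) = -58.11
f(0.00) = 1.00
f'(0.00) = -3.00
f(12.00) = -12131.00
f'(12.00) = -3027.00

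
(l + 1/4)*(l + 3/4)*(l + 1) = l^3 + 2*l^2 + 19*l/16 + 3/16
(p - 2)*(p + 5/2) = p^2 + p/2 - 5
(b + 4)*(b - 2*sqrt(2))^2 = b^3 - 4*sqrt(2)*b^2 + 4*b^2 - 16*sqrt(2)*b + 8*b + 32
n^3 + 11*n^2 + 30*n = n*(n + 5)*(n + 6)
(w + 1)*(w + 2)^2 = w^3 + 5*w^2 + 8*w + 4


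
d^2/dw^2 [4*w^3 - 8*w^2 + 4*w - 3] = 24*w - 16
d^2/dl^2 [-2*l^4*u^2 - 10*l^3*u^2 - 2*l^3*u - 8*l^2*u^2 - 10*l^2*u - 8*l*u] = 4*u*(-6*l^2*u - 15*l*u - 3*l - 4*u - 5)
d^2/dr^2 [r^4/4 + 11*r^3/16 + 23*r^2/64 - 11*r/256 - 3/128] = 3*r^2 + 33*r/8 + 23/32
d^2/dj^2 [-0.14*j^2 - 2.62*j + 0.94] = -0.280000000000000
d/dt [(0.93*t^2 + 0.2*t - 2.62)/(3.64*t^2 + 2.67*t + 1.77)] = (1.7551*t^2 + 22.3658*t + 7.3494)/(13.2496*t^4 + 19.4376*t^3 + 20.0145*t^2 + 9.4518*t + 3.1329)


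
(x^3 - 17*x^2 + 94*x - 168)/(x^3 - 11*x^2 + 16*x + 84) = (x - 4)/(x + 2)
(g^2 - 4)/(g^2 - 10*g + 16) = (g + 2)/(g - 8)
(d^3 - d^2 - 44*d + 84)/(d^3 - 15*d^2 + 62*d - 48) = (d^2 + 5*d - 14)/(d^2 - 9*d + 8)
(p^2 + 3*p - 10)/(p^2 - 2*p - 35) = (p - 2)/(p - 7)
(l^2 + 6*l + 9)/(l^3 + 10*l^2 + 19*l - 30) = (l^2 + 6*l + 9)/(l^3 + 10*l^2 + 19*l - 30)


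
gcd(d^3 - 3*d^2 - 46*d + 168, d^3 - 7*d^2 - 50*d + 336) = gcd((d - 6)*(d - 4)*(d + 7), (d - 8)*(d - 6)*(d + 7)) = d^2 + d - 42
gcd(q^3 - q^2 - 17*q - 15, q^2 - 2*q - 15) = q^2 - 2*q - 15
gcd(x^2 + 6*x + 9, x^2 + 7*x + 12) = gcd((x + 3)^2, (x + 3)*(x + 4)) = x + 3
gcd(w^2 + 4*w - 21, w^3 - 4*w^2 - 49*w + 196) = w + 7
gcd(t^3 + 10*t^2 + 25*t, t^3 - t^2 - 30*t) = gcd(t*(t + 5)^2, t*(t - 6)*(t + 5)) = t^2 + 5*t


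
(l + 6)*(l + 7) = l^2 + 13*l + 42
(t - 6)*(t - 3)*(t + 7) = t^3 - 2*t^2 - 45*t + 126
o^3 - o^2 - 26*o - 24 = (o - 6)*(o + 1)*(o + 4)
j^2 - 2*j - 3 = (j - 3)*(j + 1)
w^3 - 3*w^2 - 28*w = w*(w - 7)*(w + 4)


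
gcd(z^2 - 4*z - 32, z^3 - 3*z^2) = 1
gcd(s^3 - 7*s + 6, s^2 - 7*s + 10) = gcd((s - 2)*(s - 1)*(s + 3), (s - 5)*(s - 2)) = s - 2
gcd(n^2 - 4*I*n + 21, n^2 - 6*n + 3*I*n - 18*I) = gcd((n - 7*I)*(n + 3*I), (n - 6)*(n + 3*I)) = n + 3*I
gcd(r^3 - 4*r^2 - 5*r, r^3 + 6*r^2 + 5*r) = r^2 + r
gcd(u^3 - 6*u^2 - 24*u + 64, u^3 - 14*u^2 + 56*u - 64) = u^2 - 10*u + 16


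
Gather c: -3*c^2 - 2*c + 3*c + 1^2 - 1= -3*c^2 + c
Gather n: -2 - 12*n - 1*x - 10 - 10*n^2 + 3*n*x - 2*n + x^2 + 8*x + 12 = -10*n^2 + n*(3*x - 14) + x^2 + 7*x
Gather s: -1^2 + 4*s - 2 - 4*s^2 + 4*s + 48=-4*s^2 + 8*s + 45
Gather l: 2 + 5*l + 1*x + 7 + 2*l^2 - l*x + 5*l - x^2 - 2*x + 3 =2*l^2 + l*(10 - x) - x^2 - x + 12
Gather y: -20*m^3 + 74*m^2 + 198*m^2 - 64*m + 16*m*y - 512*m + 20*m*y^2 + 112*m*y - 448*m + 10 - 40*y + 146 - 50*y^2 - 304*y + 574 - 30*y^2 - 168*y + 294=-20*m^3 + 272*m^2 - 1024*m + y^2*(20*m - 80) + y*(128*m - 512) + 1024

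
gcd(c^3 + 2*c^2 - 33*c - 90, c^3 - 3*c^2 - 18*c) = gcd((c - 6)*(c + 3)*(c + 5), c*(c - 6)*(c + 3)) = c^2 - 3*c - 18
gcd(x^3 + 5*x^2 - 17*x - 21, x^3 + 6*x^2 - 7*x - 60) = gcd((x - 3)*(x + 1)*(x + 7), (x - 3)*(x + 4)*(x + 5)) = x - 3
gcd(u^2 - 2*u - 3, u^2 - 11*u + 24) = u - 3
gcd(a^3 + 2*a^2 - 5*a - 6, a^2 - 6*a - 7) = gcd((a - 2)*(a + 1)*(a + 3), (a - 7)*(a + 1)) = a + 1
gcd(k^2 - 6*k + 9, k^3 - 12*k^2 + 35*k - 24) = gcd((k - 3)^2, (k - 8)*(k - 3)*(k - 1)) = k - 3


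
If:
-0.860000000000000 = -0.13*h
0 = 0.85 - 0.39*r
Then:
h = 6.62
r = 2.18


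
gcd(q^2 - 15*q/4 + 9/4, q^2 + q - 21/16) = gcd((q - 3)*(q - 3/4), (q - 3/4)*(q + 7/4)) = q - 3/4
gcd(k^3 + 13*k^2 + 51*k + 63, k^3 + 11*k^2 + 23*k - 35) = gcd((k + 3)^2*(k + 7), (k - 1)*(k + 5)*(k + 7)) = k + 7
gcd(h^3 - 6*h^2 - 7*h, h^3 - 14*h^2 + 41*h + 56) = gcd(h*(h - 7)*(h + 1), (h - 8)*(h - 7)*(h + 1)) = h^2 - 6*h - 7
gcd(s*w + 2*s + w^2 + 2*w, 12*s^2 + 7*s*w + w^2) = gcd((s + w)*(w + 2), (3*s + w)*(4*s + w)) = 1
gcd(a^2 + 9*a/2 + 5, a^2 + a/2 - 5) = a + 5/2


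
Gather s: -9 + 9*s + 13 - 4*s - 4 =5*s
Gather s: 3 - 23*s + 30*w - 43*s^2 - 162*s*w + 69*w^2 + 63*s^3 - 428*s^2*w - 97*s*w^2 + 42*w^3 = 63*s^3 + s^2*(-428*w - 43) + s*(-97*w^2 - 162*w - 23) + 42*w^3 + 69*w^2 + 30*w + 3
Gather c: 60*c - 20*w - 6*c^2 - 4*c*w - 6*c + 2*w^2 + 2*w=-6*c^2 + c*(54 - 4*w) + 2*w^2 - 18*w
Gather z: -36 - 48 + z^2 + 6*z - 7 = z^2 + 6*z - 91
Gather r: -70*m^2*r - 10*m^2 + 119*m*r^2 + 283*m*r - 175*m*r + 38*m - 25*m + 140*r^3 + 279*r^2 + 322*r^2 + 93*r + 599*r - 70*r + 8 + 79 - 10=-10*m^2 + 13*m + 140*r^3 + r^2*(119*m + 601) + r*(-70*m^2 + 108*m + 622) + 77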